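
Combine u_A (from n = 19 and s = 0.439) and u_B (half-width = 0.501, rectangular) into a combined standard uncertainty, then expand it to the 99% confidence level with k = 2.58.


u_A = s / sqrt(n) = 0.439 / sqrt(19) = 0.10071351
u_B = half_width / sqrt(3) = 0.501 / sqrt(3) = 0.28925248
uc = sqrt(u_A^2 + u_B^2) = sqrt(0.10071351^2 + 0.28925248^2) = 0.30628452
U = k * uc = 2.58 * 0.30628452
U = 0.7902

0.7902


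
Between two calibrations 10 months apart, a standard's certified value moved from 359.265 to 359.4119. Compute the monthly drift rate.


rate = (v2 - v1) / months
= (359.4119 - 359.265) / 10
= 0.1469 / 10
= 0.0147

0.0147


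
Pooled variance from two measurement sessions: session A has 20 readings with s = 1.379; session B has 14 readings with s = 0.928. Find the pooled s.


s_p = sqrt(((n1-1)*s1^2 + (n2-1)*s2^2) / (n1+n2-2))
numerator = (20-1)*1.379^2 + (14-1)*0.928^2 = 36.131179 + 11.195392 = 47.326571
denominator = 20 + 14 - 2 = 32
s_p^2 = 47.326571 / 32 = 1.4789553
s_p = sqrt(1.4789553) = 1.2161

1.2161


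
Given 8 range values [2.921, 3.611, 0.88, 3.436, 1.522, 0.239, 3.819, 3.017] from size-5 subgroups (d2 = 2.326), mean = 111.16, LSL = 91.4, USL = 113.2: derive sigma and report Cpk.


R_bar = (2.921 + 3.611 + 0.88 + 3.436 + 1.522 + 0.239 + 3.819 + 3.017) / 8 = 2.430625
sigma = R_bar / d2 = 2.430625 / 2.326 = 1.0449807
Cp = (USL - LSL)/(6*sigma) = (113.2 - 91.4)/(6*1.0449807) = 3.4769
Cpu = (113.2 - 111.16)/(3*1.0449807) = 0.6507
Cpl = (111.16 - 91.4)/(3*1.0449807) = 6.3031
Cpk = min(Cpu, Cpl) = 0.6507

0.6507


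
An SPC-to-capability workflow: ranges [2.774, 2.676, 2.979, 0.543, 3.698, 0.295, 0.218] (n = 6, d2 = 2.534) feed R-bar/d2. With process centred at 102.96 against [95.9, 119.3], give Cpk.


R_bar = (2.774 + 2.676 + 2.979 + 0.543 + 3.698 + 0.295 + 0.218) / 7 = 1.8832857
sigma = R_bar / d2 = 1.8832857 / 2.534 = 0.74320667
Cp = (USL - LSL)/(6*sigma) = (119.3 - 95.9)/(6*0.74320667) = 5.2475
Cpu = (119.3 - 102.96)/(3*0.74320667) = 7.3286
Cpl = (102.96 - 95.9)/(3*0.74320667) = 3.1665
Cpk = min(Cpu, Cpl) = 3.1665

3.1665


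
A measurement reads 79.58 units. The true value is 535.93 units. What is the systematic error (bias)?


Systematic error = measured - true
= 79.58 - 535.93
= -456.3500

-456.3500


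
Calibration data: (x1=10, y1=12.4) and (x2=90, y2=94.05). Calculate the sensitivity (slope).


slope = (y2 - y1) / (x2 - x1)
= (94.05 - 12.4) / (90 - 10)
= 81.6500 / 80
= 1.0206

1.0206


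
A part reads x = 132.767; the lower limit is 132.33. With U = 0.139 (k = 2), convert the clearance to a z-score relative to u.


u = U / k = 0.139 / 2 = 0.0695
margin = |LSL - x| = |132.33 - 132.767| = 0.437
z = margin / u = 0.437 / 0.0695
z = 6.2878

6.2878


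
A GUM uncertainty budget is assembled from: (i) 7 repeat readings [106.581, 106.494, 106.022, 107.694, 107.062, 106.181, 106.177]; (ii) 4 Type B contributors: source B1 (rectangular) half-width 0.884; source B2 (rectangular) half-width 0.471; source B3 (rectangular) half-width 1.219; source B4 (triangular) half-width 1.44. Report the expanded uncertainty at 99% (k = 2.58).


mean = (106.581 + 106.494 + 106.022 + 107.694 + 107.062 + 106.181 + 106.177) / 7 = 106.6015714
s = sqrt(sum((x - mean)^2)/(n-1)) = 0.59307584
u_A = s / sqrt(n) = 0.59307584 / sqrt(7) = 0.2241616
u_B1 = 0.884 / sqrt(3) = 0.51037764
u_B2 = 0.471 / sqrt(3) = 0.27193198
u_B3 = 1.219 / sqrt(3) = 0.70378998
u_B4 = 1.44 / sqrt(6) = 0.58787754
uc = sqrt(0.2241616^2 + 0.51037764^2 + 0.27193198^2 + 0.70378998^2 + 0.58787754^2) = 1.1070687
U = k * uc = 2.58 * 1.1070687
U = 2.8562

2.8562


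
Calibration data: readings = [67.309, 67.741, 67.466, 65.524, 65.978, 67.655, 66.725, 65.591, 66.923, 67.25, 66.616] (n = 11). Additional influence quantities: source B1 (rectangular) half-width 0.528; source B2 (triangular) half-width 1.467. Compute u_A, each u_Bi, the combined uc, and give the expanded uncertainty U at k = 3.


mean = (67.309 + 67.741 + 67.466 + 65.524 + 65.978 + 67.655 + 66.725 + 65.591 + 66.923 + 67.25 + 66.616) / 11 = 66.798
s = sqrt(sum((x - mean)^2)/(n-1)) = 0.79635105
u_A = s / sqrt(n) = 0.79635105 / sqrt(11) = 0.24010888
u_B1 = 0.528 / sqrt(3) = 0.30484094
u_B2 = 1.467 / sqrt(6) = 0.59890024
uc = sqrt(0.24010888^2 + 0.30484094^2 + 0.59890024^2) = 0.71362579
U = k * uc = 3 * 0.71362579
U = 2.1409

2.1409


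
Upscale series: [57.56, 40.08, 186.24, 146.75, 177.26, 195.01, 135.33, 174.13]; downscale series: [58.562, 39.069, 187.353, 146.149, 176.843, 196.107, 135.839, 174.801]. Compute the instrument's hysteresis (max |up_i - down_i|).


|57.56 - 58.562| = 1.0020
|40.08 - 39.069| = 1.0110
|186.24 - 187.353| = 1.1130
|146.75 - 146.149| = 0.6010
|177.26 - 176.843| = 0.4170
|195.01 - 196.107| = 1.0970
|135.33 - 135.839| = 0.5090
|174.13 - 174.801| = 0.6710
hysteresis = max(diffs) = 1.1130

1.1130


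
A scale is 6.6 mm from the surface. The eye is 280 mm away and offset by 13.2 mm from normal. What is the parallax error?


error = h * offset / d
= 6.6 * 13.2 / 280
= 0.3111

0.3111


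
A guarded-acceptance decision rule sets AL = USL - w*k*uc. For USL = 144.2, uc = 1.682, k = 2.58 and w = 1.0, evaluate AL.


U = k * uc = 2.58 * 1.682 = 4.33956
guard band g = w * U = 1.0 * 4.33956 = 4.33956
AL = USL - g = 144.2 - 4.33956
AL = 139.8604

139.8604


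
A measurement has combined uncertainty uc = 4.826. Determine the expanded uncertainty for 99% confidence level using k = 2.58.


U = k * uc
U = 2.58 * 4.826
U = 12.4511

12.4511


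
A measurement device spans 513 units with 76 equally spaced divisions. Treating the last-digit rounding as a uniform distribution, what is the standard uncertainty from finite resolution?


resolution = range / divisions
resolution = 513 / 76 = 6.75
u_res = resolution / (2*sqrt(3))
u_res = 6.75 / 3.4641016
u_res = 1.9486

1.9486


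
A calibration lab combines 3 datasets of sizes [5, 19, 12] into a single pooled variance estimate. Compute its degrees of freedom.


nu = sum_i (n_i - 1)
nu = ((5 - 1) + (19 - 1) + (12 - 1))
nu = 4 + 18 + 11
nu = 33

33


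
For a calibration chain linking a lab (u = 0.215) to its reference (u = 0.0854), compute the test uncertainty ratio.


TUR = u_lab / u_ref
= 0.215 / 0.0854
= 2.5176

2.5176


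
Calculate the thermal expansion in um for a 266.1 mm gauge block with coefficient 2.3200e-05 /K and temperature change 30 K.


dL = L * alpha * dT
= 266.1 * 2.3200e-05 * 30
= 0.1852056 mm
dL_um = 0.1852056 * 1000 = 185.2056 um

185.2056


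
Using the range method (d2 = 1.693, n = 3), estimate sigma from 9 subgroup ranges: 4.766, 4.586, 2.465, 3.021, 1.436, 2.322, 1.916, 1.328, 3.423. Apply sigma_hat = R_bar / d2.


R_bar = (4.766 + 4.586 + 2.465 + 3.021 + 1.436 + 2.322 + 1.916 + 1.328 + 3.423) / 9
R_bar = 25.263 / 9 = 2.807
sigma_hat = R_bar / d2 = 2.807 / 1.693 = 1.6580

1.6580


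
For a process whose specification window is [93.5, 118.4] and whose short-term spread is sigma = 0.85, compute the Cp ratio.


Cp = (USL - LSL) / (6 * sigma)
= (118.4 - 93.5) / (6 * 0.85)
= 24.9000 / 5.1000
= 4.8824

4.8824


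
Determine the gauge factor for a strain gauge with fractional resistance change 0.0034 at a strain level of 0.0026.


GF = (dR/R) / epsilon
= 0.0034 / 0.0026
= 1.3077

1.3077


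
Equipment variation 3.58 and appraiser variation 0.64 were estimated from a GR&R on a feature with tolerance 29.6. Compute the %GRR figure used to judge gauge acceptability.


GRR = sqrt(EV^2 + AV^2) = sqrt(3.58^2 + 0.64^2) = 3.6367568
%GRR = GRR / tol * 100 = 3.6367568 / 29.6 * 100
%GRR = 12.2863

12.2863


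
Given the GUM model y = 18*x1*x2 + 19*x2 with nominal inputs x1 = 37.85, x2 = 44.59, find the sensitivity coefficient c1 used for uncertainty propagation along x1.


y = 18*x1*x2 + 19*x2
dy/dx1 = 18*x2
Evaluate at x2 = 44.59: c1 = 18 * 44.59
c1 = 802.6200

802.6200


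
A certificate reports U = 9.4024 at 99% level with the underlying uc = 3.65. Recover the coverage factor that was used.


k = U / uc
k = 9.4024 / 3.65
k = 2.576

2.576


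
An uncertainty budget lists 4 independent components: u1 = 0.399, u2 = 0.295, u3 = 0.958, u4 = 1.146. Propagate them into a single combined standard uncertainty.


uc = sqrt(0.399^2 + 0.295^2 + 0.958^2 + 1.146^2)
uc = sqrt(2.477306)
uc = 1.5739

1.5739


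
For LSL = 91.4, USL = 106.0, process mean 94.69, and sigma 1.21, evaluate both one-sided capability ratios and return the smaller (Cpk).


Cpu = (USL - mean) / (3*sigma) = (106.0 - 94.69) / (3*1.21) = 3.1157
Cpl = (mean - LSL) / (3*sigma) = (94.69 - 91.4) / (3*1.21) = 0.9063
Cpk = min(Cpu, Cpl) = 0.9063

0.9063


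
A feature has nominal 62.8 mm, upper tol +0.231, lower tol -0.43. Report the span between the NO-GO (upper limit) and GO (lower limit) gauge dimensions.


GO = nominal - lower_tol (smallest hole = maximum material condition)
GO = 62.8 - 0.43 = 62.37
NO-GO = nominal + upper_tol (largest hole = least material condition)
NO-GO = 62.8 + 0.231 = 63.031
spread = NO-GO - GO = 63.031 - 62.37 = 0.6610

0.6610


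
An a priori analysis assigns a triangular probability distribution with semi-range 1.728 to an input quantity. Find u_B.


u_B = half_width / sqrt(6)
u_B = 1.728 / 2.4494897
u_B = 0.7055

0.7055


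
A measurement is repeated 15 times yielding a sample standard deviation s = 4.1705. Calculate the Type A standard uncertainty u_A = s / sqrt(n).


u_A = s / sqrt(n)
u_A = 4.1705 / sqrt(15)
u_A = 4.1705 / 3.8729833
u_A = 1.0768

1.0768


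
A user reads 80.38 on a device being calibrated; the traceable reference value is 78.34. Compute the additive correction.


Correction = standard - reading
= 78.34 - 80.38
= -2.0400

-2.0400


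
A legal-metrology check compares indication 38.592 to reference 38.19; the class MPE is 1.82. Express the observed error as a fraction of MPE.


e = indication - reference = 38.592 - 38.19 = 0.4020
|e| = 0.4020
ratio = |e| / MPE = 0.4020 / 1.82
ratio = 0.2209

0.2209


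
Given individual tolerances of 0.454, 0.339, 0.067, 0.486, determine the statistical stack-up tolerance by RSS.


RSS = sqrt(0.454^2 + 0.339^2 + 0.067^2 + 0.486^2)
= sqrt(0.561722)
= 0.7495

0.7495


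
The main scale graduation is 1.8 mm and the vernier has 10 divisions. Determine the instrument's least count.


LC = MSD / n_div
= 1.8 / 10
= 0.1800

0.1800


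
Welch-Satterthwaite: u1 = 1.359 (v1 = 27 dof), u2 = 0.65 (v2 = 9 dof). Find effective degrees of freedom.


uc = sqrt(u1^2 + u2^2) = sqrt(1.359^2 + 0.65^2) = 1.5064465
v_eff = uc^4 / (u1^4/v1 + u2^4/v2)
= 1.5064465^4 / (1.359^4/27 + 0.65^4/9)
= 5.1500904 / 0.14616623
v_eff = 35.2345

35.2345


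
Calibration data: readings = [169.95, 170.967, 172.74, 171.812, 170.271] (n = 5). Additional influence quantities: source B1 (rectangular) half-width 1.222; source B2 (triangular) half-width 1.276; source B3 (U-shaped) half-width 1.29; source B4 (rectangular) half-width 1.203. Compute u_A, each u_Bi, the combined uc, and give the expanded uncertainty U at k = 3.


mean = (169.95 + 170.967 + 172.74 + 171.812 + 170.271) / 5 = 171.148
s = sqrt(sum((x - mean)^2)/(n-1)) = 1.14154
u_A = s / sqrt(n) = 1.14154 / sqrt(5) = 0.51051221
u_B1 = 1.222 / sqrt(3) = 0.70552203
u_B2 = 1.276 / sqrt(6) = 0.52092482
u_B3 = 1.29 / sqrt(2) = 0.91216775
u_B4 = 1.203 / sqrt(3) = 0.69455237
uc = sqrt(0.51051221^2 + 0.70552203^2 + 0.52092482^2 + 0.91216775^2 + 0.69455237^2) = 1.531078
U = k * uc = 3 * 1.531078
U = 4.5932

4.5932


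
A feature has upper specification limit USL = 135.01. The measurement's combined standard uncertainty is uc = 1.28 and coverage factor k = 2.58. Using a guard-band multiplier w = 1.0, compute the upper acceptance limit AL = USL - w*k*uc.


U = k * uc = 2.58 * 1.28 = 3.3024
guard band g = w * U = 1.0 * 3.3024 = 3.3024
AL = USL - g = 135.01 - 3.3024
AL = 131.7076

131.7076


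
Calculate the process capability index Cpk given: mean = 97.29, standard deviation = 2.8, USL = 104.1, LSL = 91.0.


Cpu = (USL - mean) / (3*sigma) = (104.1 - 97.29) / (3*2.8) = 0.8107
Cpl = (mean - LSL) / (3*sigma) = (97.29 - 91.0) / (3*2.8) = 0.7488
Cpk = min(Cpu, Cpl) = 0.7488

0.7488


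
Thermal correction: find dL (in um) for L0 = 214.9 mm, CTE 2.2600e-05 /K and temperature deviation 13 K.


dL = L * alpha * dT
= 214.9 * 2.2600e-05 * 13
= 0.0631376 mm
dL_um = 0.0631376 * 1000 = 63.1376 um

63.1376


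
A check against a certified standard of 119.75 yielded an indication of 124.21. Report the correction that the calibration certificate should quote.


Correction = standard - reading
= 119.75 - 124.21
= -4.4600

-4.4600


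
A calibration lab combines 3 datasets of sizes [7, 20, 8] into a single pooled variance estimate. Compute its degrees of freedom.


nu = sum_i (n_i - 1)
nu = ((7 - 1) + (20 - 1) + (8 - 1))
nu = 6 + 19 + 7
nu = 32

32


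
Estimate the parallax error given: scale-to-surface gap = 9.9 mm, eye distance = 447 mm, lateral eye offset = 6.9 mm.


error = h * offset / d
= 9.9 * 6.9 / 447
= 0.1528

0.1528


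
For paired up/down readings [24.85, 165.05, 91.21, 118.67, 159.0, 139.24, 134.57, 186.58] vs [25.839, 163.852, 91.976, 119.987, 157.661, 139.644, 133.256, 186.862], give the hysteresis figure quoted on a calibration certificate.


|24.85 - 25.839| = 0.9890
|165.05 - 163.852| = 1.1980
|91.21 - 91.976| = 0.7660
|118.67 - 119.987| = 1.3170
|159.0 - 157.661| = 1.3390
|139.24 - 139.644| = 0.4040
|134.57 - 133.256| = 1.3140
|186.58 - 186.862| = 0.2820
hysteresis = max(diffs) = 1.3390

1.3390


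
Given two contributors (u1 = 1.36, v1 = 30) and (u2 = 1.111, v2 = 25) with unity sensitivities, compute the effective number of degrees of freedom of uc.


uc = sqrt(u1^2 + u2^2) = sqrt(1.36^2 + 1.111^2) = 1.7561096
v_eff = uc^4 / (u1^4/v1 + u2^4/v2)
= 1.7561096^4 / (1.36^4/30 + 1.111^4/25)
= 9.5105683 / 0.17497594
v_eff = 54.3536

54.3536


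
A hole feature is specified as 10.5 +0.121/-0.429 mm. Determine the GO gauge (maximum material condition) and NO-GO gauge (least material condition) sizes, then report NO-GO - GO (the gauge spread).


GO = nominal - lower_tol (smallest hole = maximum material condition)
GO = 10.5 - 0.429 = 10.071
NO-GO = nominal + upper_tol (largest hole = least material condition)
NO-GO = 10.5 + 0.121 = 10.621
spread = NO-GO - GO = 10.621 - 10.071 = 0.5500

0.5500


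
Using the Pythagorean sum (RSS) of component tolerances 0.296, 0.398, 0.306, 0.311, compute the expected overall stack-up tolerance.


RSS = sqrt(0.296^2 + 0.398^2 + 0.306^2 + 0.311^2)
= sqrt(0.436377)
= 0.6606

0.6606


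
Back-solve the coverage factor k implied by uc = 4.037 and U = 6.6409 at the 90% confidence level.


k = U / uc
k = 6.6409 / 4.037
k = 1.645

1.645


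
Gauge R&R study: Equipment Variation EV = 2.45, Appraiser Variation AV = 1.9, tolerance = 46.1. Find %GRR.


GRR = sqrt(EV^2 + AV^2) = sqrt(2.45^2 + 1.9^2) = 3.1004032
%GRR = GRR / tol * 100 = 3.1004032 / 46.1 * 100
%GRR = 6.7254

6.7254


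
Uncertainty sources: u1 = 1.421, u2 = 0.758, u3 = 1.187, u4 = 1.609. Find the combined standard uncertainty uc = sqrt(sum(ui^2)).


uc = sqrt(1.421^2 + 0.758^2 + 1.187^2 + 1.609^2)
uc = sqrt(6.591655)
uc = 2.5674

2.5674


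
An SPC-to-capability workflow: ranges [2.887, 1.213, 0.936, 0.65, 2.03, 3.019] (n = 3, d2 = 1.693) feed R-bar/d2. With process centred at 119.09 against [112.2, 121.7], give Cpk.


R_bar = (2.887 + 1.213 + 0.936 + 0.65 + 2.03 + 3.019) / 6 = 1.7891667
sigma = R_bar / d2 = 1.7891667 / 1.693 = 1.0568025
Cp = (USL - LSL)/(6*sigma) = (121.7 - 112.2)/(6*1.0568025) = 1.4982
Cpu = (121.7 - 119.09)/(3*1.0568025) = 0.8232
Cpl = (119.09 - 112.2)/(3*1.0568025) = 2.1732
Cpk = min(Cpu, Cpl) = 0.8232

0.8232


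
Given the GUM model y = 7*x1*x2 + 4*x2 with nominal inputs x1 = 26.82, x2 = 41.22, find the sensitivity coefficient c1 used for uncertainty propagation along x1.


y = 7*x1*x2 + 4*x2
dy/dx1 = 7*x2
Evaluate at x2 = 41.22: c1 = 7 * 41.22
c1 = 288.5400

288.5400


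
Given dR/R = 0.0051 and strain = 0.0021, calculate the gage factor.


GF = (dR/R) / epsilon
= 0.0051 / 0.0021
= 2.4286

2.4286


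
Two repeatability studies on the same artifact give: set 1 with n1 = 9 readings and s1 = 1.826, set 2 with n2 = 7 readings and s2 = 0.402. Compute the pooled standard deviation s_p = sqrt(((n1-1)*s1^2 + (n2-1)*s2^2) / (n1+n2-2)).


s_p = sqrt(((n1-1)*s1^2 + (n2-1)*s2^2) / (n1+n2-2))
numerator = (9-1)*1.826^2 + (7-1)*0.402^2 = 26.674208 + 0.969624 = 27.643832
denominator = 9 + 7 - 2 = 14
s_p^2 = 27.643832 / 14 = 1.9745594
s_p = sqrt(1.9745594) = 1.4052

1.4052


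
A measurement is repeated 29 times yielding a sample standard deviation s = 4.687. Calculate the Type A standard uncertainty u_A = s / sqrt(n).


u_A = s / sqrt(n)
u_A = 4.687 / sqrt(29)
u_A = 4.687 / 5.3851648
u_A = 0.8704

0.8704


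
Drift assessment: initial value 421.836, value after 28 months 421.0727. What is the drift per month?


rate = (v2 - v1) / months
= (421.0727 - 421.836) / 28
= -0.7633 / 28
= -0.0273

-0.0273


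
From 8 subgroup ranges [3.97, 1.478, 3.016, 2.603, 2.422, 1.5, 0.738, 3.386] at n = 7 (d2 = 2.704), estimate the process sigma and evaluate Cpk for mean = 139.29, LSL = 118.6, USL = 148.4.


R_bar = (3.97 + 1.478 + 3.016 + 2.603 + 2.422 + 1.5 + 0.738 + 3.386) / 8 = 2.389125
sigma = R_bar / d2 = 2.389125 / 2.704 = 0.88355214
Cp = (USL - LSL)/(6*sigma) = (148.4 - 118.6)/(6*0.88355214) = 5.6212
Cpu = (148.4 - 139.29)/(3*0.88355214) = 3.4369
Cpl = (139.29 - 118.6)/(3*0.88355214) = 7.8056
Cpk = min(Cpu, Cpl) = 3.4369

3.4369


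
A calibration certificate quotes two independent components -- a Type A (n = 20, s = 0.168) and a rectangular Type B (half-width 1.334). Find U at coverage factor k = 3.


u_A = s / sqrt(n) = 0.168 / sqrt(20) = 0.037565942
u_B = half_width / sqrt(3) = 1.334 / sqrt(3) = 0.77018526
uc = sqrt(u_A^2 + u_B^2) = sqrt(0.037565942^2 + 0.77018526^2) = 0.77110086
U = k * uc = 3 * 0.77110086
U = 2.3133

2.3133


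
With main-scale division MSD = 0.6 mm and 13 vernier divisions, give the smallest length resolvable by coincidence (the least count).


LC = MSD / n_div
= 0.6 / 13
= 0.0462

0.0462


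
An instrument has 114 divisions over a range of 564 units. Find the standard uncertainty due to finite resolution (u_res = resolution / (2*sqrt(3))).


resolution = range / divisions
resolution = 564 / 114 = 4.9473684
u_res = resolution / (2*sqrt(3))
u_res = 4.9473684 / 3.4641016
u_res = 1.4282

1.4282


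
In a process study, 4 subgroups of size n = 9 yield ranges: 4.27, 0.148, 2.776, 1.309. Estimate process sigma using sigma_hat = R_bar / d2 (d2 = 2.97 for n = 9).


R_bar = (4.27 + 0.148 + 2.776 + 1.309) / 4
R_bar = 8.503 / 4 = 2.12575
sigma_hat = R_bar / d2 = 2.12575 / 2.97 = 0.7157

0.7157


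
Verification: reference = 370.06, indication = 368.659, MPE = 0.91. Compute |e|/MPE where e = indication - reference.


e = indication - reference = 368.659 - 370.06 = -1.4010
|e| = 1.4010
ratio = |e| / MPE = 1.4010 / 0.91
ratio = 1.5396

1.5396


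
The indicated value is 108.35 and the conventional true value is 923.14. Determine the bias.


Systematic error = measured - true
= 108.35 - 923.14
= -814.7900

-814.7900


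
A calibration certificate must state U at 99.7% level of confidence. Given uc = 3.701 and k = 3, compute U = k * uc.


U = k * uc
U = 3 * 3.701
U = 11.1030

11.1030


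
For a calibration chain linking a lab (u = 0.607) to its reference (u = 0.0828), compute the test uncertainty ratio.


TUR = u_lab / u_ref
= 0.607 / 0.0828
= 7.3309

7.3309


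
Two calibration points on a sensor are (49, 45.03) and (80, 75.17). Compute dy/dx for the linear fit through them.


slope = (y2 - y1) / (x2 - x1)
= (75.17 - 45.03) / (80 - 49)
= 30.1400 / 31
= 0.9723

0.9723


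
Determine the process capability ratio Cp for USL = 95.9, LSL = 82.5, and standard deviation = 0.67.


Cp = (USL - LSL) / (6 * sigma)
= (95.9 - 82.5) / (6 * 0.67)
= 13.4000 / 4.0200
= 3.3333

3.3333


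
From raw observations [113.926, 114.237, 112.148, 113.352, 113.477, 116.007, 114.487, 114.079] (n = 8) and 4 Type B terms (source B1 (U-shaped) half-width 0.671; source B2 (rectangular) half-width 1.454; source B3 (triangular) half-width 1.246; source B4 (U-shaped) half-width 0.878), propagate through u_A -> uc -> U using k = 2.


mean = (113.926 + 114.237 + 112.148 + 113.352 + 113.477 + 116.007 + 114.487 + 114.079) / 8 = 113.964125
s = sqrt(sum((x - mean)^2)/(n-1)) = 1.0984499
u_A = s / sqrt(n) = 1.0984499 / sqrt(8) = 0.38836069
u_B1 = 0.671 / sqrt(2) = 0.47446865
u_B2 = 1.454 / sqrt(3) = 0.83946729
u_B3 = 1.246 / sqrt(6) = 0.50867737
u_B4 = 0.878 / sqrt(2) = 0.62083975
uc = sqrt(0.38836069^2 + 0.47446865^2 + 0.83946729^2 + 0.50867737^2 + 0.62083975^2) = 1.3133334
U = k * uc = 2 * 1.3133334
U = 2.6267

2.6267


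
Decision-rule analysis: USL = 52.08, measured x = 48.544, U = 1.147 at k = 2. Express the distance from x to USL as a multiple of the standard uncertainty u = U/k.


u = U / k = 1.147 / 2 = 0.5735
margin = |USL - x| = |52.08 - 48.544| = 3.536
z = margin / u = 3.536 / 0.5735
z = 6.1656

6.1656


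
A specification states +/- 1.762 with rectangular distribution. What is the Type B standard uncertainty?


u_B = half_width / sqrt(3)
u_B = 1.762 / 1.7320508
u_B = 1.0173

1.0173


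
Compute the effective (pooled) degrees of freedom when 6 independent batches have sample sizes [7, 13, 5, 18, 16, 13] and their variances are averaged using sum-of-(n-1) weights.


nu = sum_i (n_i - 1)
nu = ((7 - 1) + (13 - 1) + (5 - 1) + (18 - 1) + (16 - 1) + (13 - 1))
nu = 6 + 12 + 4 + 17 + 15 + 12
nu = 66

66


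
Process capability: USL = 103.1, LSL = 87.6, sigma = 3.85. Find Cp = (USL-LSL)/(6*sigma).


Cp = (USL - LSL) / (6 * sigma)
= (103.1 - 87.6) / (6 * 3.85)
= 15.5000 / 23.1000
= 0.6710

0.6710


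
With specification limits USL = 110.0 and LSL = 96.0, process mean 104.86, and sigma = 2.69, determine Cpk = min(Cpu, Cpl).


Cpu = (USL - mean) / (3*sigma) = (110.0 - 104.86) / (3*2.69) = 0.6369
Cpl = (mean - LSL) / (3*sigma) = (104.86 - 96.0) / (3*2.69) = 1.0979
Cpk = min(Cpu, Cpl) = 0.6369

0.6369


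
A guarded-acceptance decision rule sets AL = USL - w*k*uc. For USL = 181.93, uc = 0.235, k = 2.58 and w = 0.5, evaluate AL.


U = k * uc = 2.58 * 0.235 = 0.6063
guard band g = w * U = 0.5 * 0.6063 = 0.30315
AL = USL - g = 181.93 - 0.30315
AL = 181.6269

181.6269


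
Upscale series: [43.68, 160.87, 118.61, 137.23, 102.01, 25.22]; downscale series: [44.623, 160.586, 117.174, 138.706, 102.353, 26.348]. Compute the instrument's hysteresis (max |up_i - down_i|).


|43.68 - 44.623| = 0.9430
|160.87 - 160.586| = 0.2840
|118.61 - 117.174| = 1.4360
|137.23 - 138.706| = 1.4760
|102.01 - 102.353| = 0.3430
|25.22 - 26.348| = 1.1280
hysteresis = max(diffs) = 1.4760

1.4760


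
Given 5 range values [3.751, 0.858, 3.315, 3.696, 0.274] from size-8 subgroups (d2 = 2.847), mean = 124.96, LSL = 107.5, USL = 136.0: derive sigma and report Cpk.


R_bar = (3.751 + 0.858 + 3.315 + 3.696 + 0.274) / 5 = 2.3788
sigma = R_bar / d2 = 2.3788 / 2.847 = 0.83554619
Cp = (USL - LSL)/(6*sigma) = (136.0 - 107.5)/(6*0.83554619) = 5.6849
Cpu = (136.0 - 124.96)/(3*0.83554619) = 4.4043
Cpl = (124.96 - 107.5)/(3*0.83554619) = 6.9655
Cpk = min(Cpu, Cpl) = 4.4043

4.4043


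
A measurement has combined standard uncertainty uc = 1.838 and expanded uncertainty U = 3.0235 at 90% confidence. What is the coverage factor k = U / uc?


k = U / uc
k = 3.0235 / 1.838
k = 1.645

1.645


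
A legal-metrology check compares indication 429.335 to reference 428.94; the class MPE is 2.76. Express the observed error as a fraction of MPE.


e = indication - reference = 429.335 - 428.94 = 0.3950
|e| = 0.3950
ratio = |e| / MPE = 0.3950 / 2.76
ratio = 0.1431

0.1431


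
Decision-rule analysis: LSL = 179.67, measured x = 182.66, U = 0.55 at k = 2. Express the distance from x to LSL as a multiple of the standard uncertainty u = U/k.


u = U / k = 0.55 / 2 = 0.275
margin = |LSL - x| = |179.67 - 182.66| = 2.99
z = margin / u = 2.99 / 0.275
z = 10.8727

10.8727


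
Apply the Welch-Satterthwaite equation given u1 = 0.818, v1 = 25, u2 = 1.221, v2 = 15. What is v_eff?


uc = sqrt(u1^2 + u2^2) = sqrt(0.818^2 + 1.221^2) = 1.4696819
v_eff = uc^4 / (u1^4/v1 + u2^4/v2)
= 1.4696819^4 / (0.818^4/25 + 1.221^4/15)
= 4.6654483 / 0.16608287
v_eff = 28.0911

28.0911


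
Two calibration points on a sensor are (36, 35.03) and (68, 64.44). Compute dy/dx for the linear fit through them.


slope = (y2 - y1) / (x2 - x1)
= (64.44 - 35.03) / (68 - 36)
= 29.4100 / 32
= 0.9191

0.9191


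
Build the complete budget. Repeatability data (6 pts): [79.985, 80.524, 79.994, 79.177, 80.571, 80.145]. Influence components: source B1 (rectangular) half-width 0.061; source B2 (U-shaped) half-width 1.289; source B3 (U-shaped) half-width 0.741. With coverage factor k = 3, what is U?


mean = (79.985 + 80.524 + 79.994 + 79.177 + 80.571 + 80.145) / 6 = 80.066
s = sqrt(sum((x - mean)^2)/(n-1)) = 0.50459806
u_A = s / sqrt(n) = 0.50459806 / sqrt(6) = 0.2060013
u_B1 = 0.061 / sqrt(3) = 0.035218366
u_B2 = 1.289 / sqrt(2) = 0.91146064
u_B3 = 0.741 / sqrt(2) = 0.52396612
uc = sqrt(0.2060013^2 + 0.035218366^2 + 0.91146064^2 + 0.52396612^2) = 1.0719038
U = k * uc = 3 * 1.0719038
U = 3.2157

3.2157


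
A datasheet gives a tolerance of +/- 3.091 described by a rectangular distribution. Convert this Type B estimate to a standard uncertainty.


u_B = half_width / sqrt(3)
u_B = 3.091 / 1.7320508
u_B = 1.7846

1.7846


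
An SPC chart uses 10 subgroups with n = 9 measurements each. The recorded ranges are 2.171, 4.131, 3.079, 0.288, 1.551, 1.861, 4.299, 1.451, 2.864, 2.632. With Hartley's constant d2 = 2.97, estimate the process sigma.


R_bar = (2.171 + 4.131 + 3.079 + 0.288 + 1.551 + 1.861 + 4.299 + 1.451 + 2.864 + 2.632) / 10
R_bar = 24.327 / 10 = 2.4327
sigma_hat = R_bar / d2 = 2.4327 / 2.97 = 0.8191

0.8191


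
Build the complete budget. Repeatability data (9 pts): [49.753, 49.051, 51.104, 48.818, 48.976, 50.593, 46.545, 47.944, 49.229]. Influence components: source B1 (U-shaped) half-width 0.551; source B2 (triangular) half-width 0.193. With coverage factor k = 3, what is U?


mean = (49.753 + 49.051 + 51.104 + 48.818 + 48.976 + 50.593 + 46.545 + 47.944 + 49.229) / 9 = 49.11255556
s = sqrt(sum((x - mean)^2)/(n-1)) = 1.353161
u_A = s / sqrt(n) = 1.353161 / sqrt(9) = 0.45105367
u_B1 = 0.551 / sqrt(2) = 0.38961584
u_B2 = 0.193 / sqrt(6) = 0.07879192
uc = sqrt(0.45105367^2 + 0.38961584^2 + 0.07879192^2) = 0.60121384
U = k * uc = 3 * 0.60121384
U = 1.8036

1.8036


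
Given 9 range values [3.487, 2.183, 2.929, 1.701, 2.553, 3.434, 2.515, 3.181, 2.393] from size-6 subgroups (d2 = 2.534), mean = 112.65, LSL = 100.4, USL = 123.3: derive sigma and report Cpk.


R_bar = (3.487 + 2.183 + 2.929 + 1.701 + 2.553 + 3.434 + 2.515 + 3.181 + 2.393) / 9 = 2.7084444
sigma = R_bar / d2 = 2.7084444 / 2.534 = 1.0688415
Cp = (USL - LSL)/(6*sigma) = (123.3 - 100.4)/(6*1.0688415) = 3.5708
Cpu = (123.3 - 112.65)/(3*1.0688415) = 3.3214
Cpl = (112.65 - 100.4)/(3*1.0688415) = 3.8203
Cpk = min(Cpu, Cpl) = 3.3214

3.3214


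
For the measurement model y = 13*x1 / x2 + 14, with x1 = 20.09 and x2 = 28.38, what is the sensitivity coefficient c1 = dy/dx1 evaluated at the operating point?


y = 13*x1 / x2 + 14
dy/dx1 = 13/x2
Evaluate at x2 = 28.38: c1 = 13 / 28.38
c1 = 0.4581

0.4581


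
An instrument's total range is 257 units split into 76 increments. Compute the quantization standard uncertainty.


resolution = range / divisions
resolution = 257 / 76 = 3.3815789
u_res = resolution / (2*sqrt(3))
u_res = 3.3815789 / 3.4641016
u_res = 0.9762

0.9762


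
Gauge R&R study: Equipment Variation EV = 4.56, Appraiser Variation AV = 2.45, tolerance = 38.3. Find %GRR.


GRR = sqrt(EV^2 + AV^2) = sqrt(4.56^2 + 2.45^2) = 5.176495
%GRR = GRR / tol * 100 = 5.176495 / 38.3 * 100
%GRR = 13.5157

13.5157


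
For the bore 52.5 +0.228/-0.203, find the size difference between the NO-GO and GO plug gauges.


GO = nominal - lower_tol (smallest hole = maximum material condition)
GO = 52.5 - 0.203 = 52.297
NO-GO = nominal + upper_tol (largest hole = least material condition)
NO-GO = 52.5 + 0.228 = 52.728
spread = NO-GO - GO = 52.728 - 52.297 = 0.4310

0.4310


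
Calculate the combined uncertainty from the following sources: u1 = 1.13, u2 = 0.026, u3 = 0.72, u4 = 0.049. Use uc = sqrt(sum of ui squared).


uc = sqrt(1.13^2 + 0.026^2 + 0.72^2 + 0.049^2)
uc = sqrt(1.798377)
uc = 1.3410

1.3410


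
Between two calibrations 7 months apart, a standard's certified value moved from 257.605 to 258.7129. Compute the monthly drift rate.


rate = (v2 - v1) / months
= (258.7129 - 257.605) / 7
= 1.1079 / 7
= 0.1583

0.1583


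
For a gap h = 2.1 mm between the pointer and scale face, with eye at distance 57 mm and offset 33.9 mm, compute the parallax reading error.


error = h * offset / d
= 2.1 * 33.9 / 57
= 1.2489

1.2489


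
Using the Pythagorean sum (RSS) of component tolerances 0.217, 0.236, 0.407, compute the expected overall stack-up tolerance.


RSS = sqrt(0.217^2 + 0.236^2 + 0.407^2)
= sqrt(0.268434)
= 0.5181

0.5181


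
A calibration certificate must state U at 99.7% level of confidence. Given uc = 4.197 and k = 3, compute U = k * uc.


U = k * uc
U = 3 * 4.197
U = 12.5910

12.5910


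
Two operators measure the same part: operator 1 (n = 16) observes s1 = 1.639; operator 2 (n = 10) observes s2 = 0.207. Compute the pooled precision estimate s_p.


s_p = sqrt(((n1-1)*s1^2 + (n2-1)*s2^2) / (n1+n2-2))
numerator = (16-1)*1.639^2 + (10-1)*0.207^2 = 40.294815 + 0.385641 = 40.680456
denominator = 16 + 10 - 2 = 24
s_p^2 = 40.680456 / 24 = 1.695019
s_p = sqrt(1.695019) = 1.3019

1.3019


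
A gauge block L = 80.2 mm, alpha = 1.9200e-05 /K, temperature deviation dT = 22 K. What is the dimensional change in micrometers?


dL = L * alpha * dT
= 80.2 * 1.9200e-05 * 22
= 0.0338765 mm
dL_um = 0.0338765 * 1000 = 33.8765 um

33.8765


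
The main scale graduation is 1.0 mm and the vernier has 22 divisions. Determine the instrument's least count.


LC = MSD / n_div
= 1.0 / 22
= 0.0455

0.0455


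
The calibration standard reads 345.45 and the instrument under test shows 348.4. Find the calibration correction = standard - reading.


Correction = standard - reading
= 345.45 - 348.4
= -2.9500

-2.9500


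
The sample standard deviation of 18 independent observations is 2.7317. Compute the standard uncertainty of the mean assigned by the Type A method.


u_A = s / sqrt(n)
u_A = 2.7317 / sqrt(18)
u_A = 2.7317 / 4.2426407
u_A = 0.6439

0.6439


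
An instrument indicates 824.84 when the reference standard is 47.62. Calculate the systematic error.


Systematic error = measured - true
= 824.84 - 47.62
= 777.2200

777.2200


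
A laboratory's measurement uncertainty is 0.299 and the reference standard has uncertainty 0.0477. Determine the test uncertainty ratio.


TUR = u_lab / u_ref
= 0.299 / 0.0477
= 6.2683

6.2683


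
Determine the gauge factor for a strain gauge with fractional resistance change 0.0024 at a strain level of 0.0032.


GF = (dR/R) / epsilon
= 0.0024 / 0.0032
= 0.7500

0.7500


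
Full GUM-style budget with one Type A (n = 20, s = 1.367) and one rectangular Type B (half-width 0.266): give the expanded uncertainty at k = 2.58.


u_A = s / sqrt(n) = 1.367 / sqrt(20) = 0.30567049
u_B = half_width / sqrt(3) = 0.266 / sqrt(3) = 0.15357517
uc = sqrt(u_A^2 + u_B^2) = sqrt(0.30567049^2 + 0.15357517^2) = 0.34208154
U = k * uc = 2.58 * 0.34208154
U = 0.8826

0.8826


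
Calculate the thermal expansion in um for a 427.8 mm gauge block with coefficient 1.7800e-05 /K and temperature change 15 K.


dL = L * alpha * dT
= 427.8 * 1.7800e-05 * 15
= 0.1142226 mm
dL_um = 0.1142226 * 1000 = 114.2226 um

114.2226


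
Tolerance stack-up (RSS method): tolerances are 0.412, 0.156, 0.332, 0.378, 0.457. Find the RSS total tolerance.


RSS = sqrt(0.412^2 + 0.156^2 + 0.332^2 + 0.378^2 + 0.457^2)
= sqrt(0.656037)
= 0.8100

0.8100


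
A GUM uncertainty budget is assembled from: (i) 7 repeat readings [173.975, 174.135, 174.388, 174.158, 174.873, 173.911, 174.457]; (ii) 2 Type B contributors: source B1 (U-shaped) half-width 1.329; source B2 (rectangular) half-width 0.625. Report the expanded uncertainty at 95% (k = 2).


mean = (173.975 + 174.135 + 174.388 + 174.158 + 174.873 + 173.911 + 174.457) / 7 = 174.271
s = sqrt(sum((x - mean)^2)/(n-1)) = 0.33145387
u_A = s / sqrt(n) = 0.33145387 / sqrt(7) = 0.12527779
u_B1 = 1.329 / sqrt(2) = 0.93974491
u_B2 = 0.625 / sqrt(3) = 0.36084392
uc = sqrt(0.12527779^2 + 0.93974491^2 + 0.36084392^2) = 1.0144079
U = k * uc = 2 * 1.0144079
U = 2.0288

2.0288


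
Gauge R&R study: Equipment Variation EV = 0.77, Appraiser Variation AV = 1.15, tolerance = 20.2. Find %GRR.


GRR = sqrt(EV^2 + AV^2) = sqrt(0.77^2 + 1.15^2) = 1.3839798
%GRR = GRR / tol * 100 = 1.3839798 / 20.2 * 100
%GRR = 6.8514

6.8514


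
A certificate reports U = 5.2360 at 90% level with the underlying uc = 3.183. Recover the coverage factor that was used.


k = U / uc
k = 5.2360 / 3.183
k = 1.645

1.645


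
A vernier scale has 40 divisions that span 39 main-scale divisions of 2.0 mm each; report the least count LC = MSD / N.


LC = MSD / n_div
= 2.0 / 40
= 0.0500

0.0500


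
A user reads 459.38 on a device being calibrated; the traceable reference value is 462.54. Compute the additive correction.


Correction = standard - reading
= 462.54 - 459.38
= 3.1600

3.1600


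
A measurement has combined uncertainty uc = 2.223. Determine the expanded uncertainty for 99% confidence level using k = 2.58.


U = k * uc
U = 2.58 * 2.223
U = 5.7353

5.7353


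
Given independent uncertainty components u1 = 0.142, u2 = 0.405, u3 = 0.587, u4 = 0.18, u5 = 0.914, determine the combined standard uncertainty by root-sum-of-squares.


uc = sqrt(0.142^2 + 0.405^2 + 0.587^2 + 0.18^2 + 0.914^2)
uc = sqrt(1.396554)
uc = 1.1818

1.1818


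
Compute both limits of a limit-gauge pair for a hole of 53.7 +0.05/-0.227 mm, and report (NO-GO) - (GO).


GO = nominal - lower_tol (smallest hole = maximum material condition)
GO = 53.7 - 0.227 = 53.473
NO-GO = nominal + upper_tol (largest hole = least material condition)
NO-GO = 53.7 + 0.05 = 53.75
spread = NO-GO - GO = 53.75 - 53.473 = 0.2770

0.2770


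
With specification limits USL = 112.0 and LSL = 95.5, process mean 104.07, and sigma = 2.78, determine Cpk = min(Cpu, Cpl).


Cpu = (USL - mean) / (3*sigma) = (112.0 - 104.07) / (3*2.78) = 0.9508
Cpl = (mean - LSL) / (3*sigma) = (104.07 - 95.5) / (3*2.78) = 1.0276
Cpk = min(Cpu, Cpl) = 0.9508

0.9508


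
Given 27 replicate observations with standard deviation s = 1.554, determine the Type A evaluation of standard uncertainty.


u_A = s / sqrt(n)
u_A = 1.554 / sqrt(27)
u_A = 1.554 / 5.1961524
u_A = 0.2991

0.2991


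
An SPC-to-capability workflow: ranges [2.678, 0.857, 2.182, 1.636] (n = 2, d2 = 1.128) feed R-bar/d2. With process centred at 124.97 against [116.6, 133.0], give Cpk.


R_bar = (2.678 + 0.857 + 2.182 + 1.636) / 4 = 1.83825
sigma = R_bar / d2 = 1.83825 / 1.128 = 1.6296543
Cp = (USL - LSL)/(6*sigma) = (133.0 - 116.6)/(6*1.6296543) = 1.6772
Cpu = (133.0 - 124.97)/(3*1.6296543) = 1.6425
Cpl = (124.97 - 116.6)/(3*1.6296543) = 1.7120
Cpk = min(Cpu, Cpl) = 1.6425

1.6425


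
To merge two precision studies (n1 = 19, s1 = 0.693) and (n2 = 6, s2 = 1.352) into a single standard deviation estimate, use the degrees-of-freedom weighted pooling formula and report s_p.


s_p = sqrt(((n1-1)*s1^2 + (n2-1)*s2^2) / (n1+n2-2))
numerator = (19-1)*0.693^2 + (6-1)*1.352^2 = 8.644482 + 9.13952 = 17.784002
denominator = 19 + 6 - 2 = 23
s_p^2 = 17.784002 / 23 = 0.77321748
s_p = sqrt(0.77321748) = 0.8793

0.8793


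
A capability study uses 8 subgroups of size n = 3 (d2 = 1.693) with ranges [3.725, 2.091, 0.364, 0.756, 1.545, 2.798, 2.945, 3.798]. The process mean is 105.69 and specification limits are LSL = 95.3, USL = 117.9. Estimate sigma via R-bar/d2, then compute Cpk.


R_bar = (3.725 + 2.091 + 0.364 + 0.756 + 1.545 + 2.798 + 2.945 + 3.798) / 8 = 2.25275
sigma = R_bar / d2 = 2.25275 / 1.693 = 1.3306261
Cp = (USL - LSL)/(6*sigma) = (117.9 - 95.3)/(6*1.3306261) = 2.8307
Cpu = (117.9 - 105.69)/(3*1.3306261) = 3.0587
Cpl = (105.69 - 95.3)/(3*1.3306261) = 2.6028
Cpk = min(Cpu, Cpl) = 2.6028

2.6028


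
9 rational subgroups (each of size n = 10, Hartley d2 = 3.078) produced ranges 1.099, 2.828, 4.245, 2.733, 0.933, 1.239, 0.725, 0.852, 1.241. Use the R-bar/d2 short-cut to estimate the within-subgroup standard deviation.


R_bar = (1.099 + 2.828 + 4.245 + 2.733 + 0.933 + 1.239 + 0.725 + 0.852 + 1.241) / 9
R_bar = 15.895 / 9 = 1.7661111
sigma_hat = R_bar / d2 = 1.7661111 / 3.078 = 0.5738

0.5738


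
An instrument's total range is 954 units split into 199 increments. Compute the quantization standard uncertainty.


resolution = range / divisions
resolution = 954 / 199 = 4.7939698
u_res = resolution / (2*sqrt(3))
u_res = 4.7939698 / 3.4641016
u_res = 1.3839

1.3839


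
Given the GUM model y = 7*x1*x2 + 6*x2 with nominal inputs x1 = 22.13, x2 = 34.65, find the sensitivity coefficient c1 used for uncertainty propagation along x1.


y = 7*x1*x2 + 6*x2
dy/dx1 = 7*x2
Evaluate at x2 = 34.65: c1 = 7 * 34.65
c1 = 242.5500

242.5500


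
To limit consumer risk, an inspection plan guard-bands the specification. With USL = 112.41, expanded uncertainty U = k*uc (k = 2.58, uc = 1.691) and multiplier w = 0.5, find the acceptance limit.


U = k * uc = 2.58 * 1.691 = 4.36278
guard band g = w * U = 0.5 * 4.36278 = 2.18139
AL = USL - g = 112.41 - 2.18139
AL = 110.2286

110.2286


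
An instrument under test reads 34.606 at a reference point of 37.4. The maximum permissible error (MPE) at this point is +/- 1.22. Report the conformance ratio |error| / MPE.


e = indication - reference = 34.606 - 37.4 = -2.7940
|e| = 2.7940
ratio = |e| / MPE = 2.7940 / 1.22
ratio = 2.2902

2.2902


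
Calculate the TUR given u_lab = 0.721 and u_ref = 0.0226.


TUR = u_lab / u_ref
= 0.721 / 0.0226
= 31.9027

31.9027


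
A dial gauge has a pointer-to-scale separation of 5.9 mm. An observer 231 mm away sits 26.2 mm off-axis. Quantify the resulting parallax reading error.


error = h * offset / d
= 5.9 * 26.2 / 231
= 0.6692

0.6692


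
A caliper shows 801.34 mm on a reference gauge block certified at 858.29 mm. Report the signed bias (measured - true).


Systematic error = measured - true
= 801.34 - 858.29
= -56.9500

-56.9500


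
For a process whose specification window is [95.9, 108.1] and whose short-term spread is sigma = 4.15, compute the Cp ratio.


Cp = (USL - LSL) / (6 * sigma)
= (108.1 - 95.9) / (6 * 4.15)
= 12.2000 / 24.9000
= 0.4900

0.4900


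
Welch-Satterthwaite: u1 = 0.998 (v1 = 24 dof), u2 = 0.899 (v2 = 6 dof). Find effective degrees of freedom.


uc = sqrt(u1^2 + u2^2) = sqrt(0.998^2 + 0.899^2) = 1.343207
v_eff = uc^4 / (u1^4/v1 + u2^4/v2)
= 1.343207^4 / (0.998^4/24 + 0.899^4/6)
= 3.2551558 / 0.15019914
v_eff = 21.6723

21.6723


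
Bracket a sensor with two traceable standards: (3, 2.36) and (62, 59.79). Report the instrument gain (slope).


slope = (y2 - y1) / (x2 - x1)
= (59.79 - 2.36) / (62 - 3)
= 57.4300 / 59
= 0.9734

0.9734


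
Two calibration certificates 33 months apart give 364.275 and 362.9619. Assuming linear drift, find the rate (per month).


rate = (v2 - v1) / months
= (362.9619 - 364.275) / 33
= -1.3131 / 33
= -0.0398

-0.0398


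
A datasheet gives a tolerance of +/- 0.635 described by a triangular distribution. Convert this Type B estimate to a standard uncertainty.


u_B = half_width / sqrt(6)
u_B = 0.635 / 2.4494897
u_B = 0.2592

0.2592
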